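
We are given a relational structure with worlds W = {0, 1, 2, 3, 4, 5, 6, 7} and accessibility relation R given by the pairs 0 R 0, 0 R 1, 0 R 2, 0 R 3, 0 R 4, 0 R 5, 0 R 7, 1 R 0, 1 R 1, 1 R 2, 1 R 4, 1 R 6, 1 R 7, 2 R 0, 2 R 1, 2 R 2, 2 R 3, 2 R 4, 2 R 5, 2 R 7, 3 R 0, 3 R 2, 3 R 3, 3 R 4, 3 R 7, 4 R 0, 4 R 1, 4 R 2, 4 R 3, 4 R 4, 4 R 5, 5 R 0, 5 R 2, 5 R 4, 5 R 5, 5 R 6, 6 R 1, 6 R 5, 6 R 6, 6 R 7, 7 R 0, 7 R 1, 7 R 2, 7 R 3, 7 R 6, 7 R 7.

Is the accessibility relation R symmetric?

Yes

Symmetric: yes — every pair in R has its reverse in R.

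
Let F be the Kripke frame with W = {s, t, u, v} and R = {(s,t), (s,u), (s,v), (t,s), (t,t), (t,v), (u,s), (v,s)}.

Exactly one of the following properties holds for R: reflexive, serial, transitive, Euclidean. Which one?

serial

Reflexive: no — s is not related to itself.
Serial: yes — every world has a successor (e.g. s R t).
Transitive: no — t R s and s R u, but not t R u.
Euclidean: no — s R t and s R u, but not t R u.
Only serial holds.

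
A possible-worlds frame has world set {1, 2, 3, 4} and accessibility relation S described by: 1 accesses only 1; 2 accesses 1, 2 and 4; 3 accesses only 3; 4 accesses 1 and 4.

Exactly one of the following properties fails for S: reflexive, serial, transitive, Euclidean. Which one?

Reflexive: yes — every world is S-related to itself.
Serial: yes — every world has a successor (e.g. 1 S 1).
Transitive: yes — every two-step S-path is closed by a direct edge.
Euclidean: no — 2 S 1 and 2 S 4, but not 1 S 4.
Only Euclidean fails.

Euclidean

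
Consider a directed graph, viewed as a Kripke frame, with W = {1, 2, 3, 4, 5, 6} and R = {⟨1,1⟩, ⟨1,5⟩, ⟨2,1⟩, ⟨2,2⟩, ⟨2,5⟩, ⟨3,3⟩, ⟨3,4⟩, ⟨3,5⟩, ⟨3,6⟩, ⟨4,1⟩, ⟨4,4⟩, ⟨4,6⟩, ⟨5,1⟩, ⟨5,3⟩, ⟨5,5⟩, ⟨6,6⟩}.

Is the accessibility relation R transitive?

Transitive: no — 1 R 5 and 5 R 3, but not 1 R 3.

No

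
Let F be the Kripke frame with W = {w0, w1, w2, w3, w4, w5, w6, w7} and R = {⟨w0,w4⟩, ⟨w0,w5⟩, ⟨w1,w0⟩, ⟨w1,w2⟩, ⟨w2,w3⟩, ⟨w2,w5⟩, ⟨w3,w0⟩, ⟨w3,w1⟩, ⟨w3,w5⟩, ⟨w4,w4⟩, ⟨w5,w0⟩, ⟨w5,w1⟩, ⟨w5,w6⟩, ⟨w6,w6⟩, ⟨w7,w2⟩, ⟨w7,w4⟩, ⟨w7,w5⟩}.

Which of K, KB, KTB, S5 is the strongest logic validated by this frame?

K

Symmetric (axiom B): no — w0 R w4 but not w4 R w0.
Reflexive (axiom T): no — w0 is not related to itself.
Euclidean (axiom 5): no — w0 R w4 and w0 R w5, but not w4 R w5.
So F validates K; KB would additionally require R to be symmetric. The strongest is K.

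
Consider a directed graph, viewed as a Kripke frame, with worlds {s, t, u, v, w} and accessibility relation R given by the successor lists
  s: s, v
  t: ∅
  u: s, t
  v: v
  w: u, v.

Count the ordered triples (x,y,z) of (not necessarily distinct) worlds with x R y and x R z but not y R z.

Enumerating: (s,v,s), (u,s,t), (u,t,s), (u,t,t), (w,u,u), (w,u,v), (w,v,u).

7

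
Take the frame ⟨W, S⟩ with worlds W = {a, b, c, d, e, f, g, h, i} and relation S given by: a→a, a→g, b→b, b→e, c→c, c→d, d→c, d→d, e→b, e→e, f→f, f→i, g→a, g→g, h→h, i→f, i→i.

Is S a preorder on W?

Reflexive: yes — every world is S-related to itself.
Transitive: yes — every two-step S-path is closed by a direct edge.
So S is a preorder.

Yes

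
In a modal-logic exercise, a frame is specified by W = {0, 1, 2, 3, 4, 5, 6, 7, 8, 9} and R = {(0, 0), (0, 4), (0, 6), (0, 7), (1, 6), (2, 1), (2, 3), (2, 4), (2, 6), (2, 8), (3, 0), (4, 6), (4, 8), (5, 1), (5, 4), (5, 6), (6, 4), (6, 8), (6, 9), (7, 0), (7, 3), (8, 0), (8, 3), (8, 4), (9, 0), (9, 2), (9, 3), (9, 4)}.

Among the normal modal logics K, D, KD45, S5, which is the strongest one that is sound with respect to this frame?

D

Serial (axiom D): yes — every world has a successor (e.g. 0 R 0).
Euclidean (axiom 5): no — 0 R 4 and 0 R 7, but not 4 R 7.
Transitive (axiom 4): no — 0 R 4 and 4 R 8, but not 0 R 8.
Reflexive (axiom T): no — 1 is not related to itself.
So F validates K, D; KD45 would additionally require R to be Euclidean and transitive. The strongest is D.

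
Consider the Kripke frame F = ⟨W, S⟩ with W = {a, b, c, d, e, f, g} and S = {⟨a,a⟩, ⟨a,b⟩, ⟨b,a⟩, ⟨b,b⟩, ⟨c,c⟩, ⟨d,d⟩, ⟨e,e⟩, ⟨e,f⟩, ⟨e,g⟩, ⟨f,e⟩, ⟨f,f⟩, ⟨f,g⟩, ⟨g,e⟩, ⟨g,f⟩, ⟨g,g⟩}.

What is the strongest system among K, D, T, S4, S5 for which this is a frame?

Serial (axiom D): yes — every world has a successor (e.g. a S a).
Reflexive (axiom T): yes — every world is S-related to itself.
Transitive (axiom 4): yes — every two-step S-path is closed by a direct edge.
Euclidean (axiom 5): yes — any two successors of a common world are S-related.
So F validates K, D, T, S4, S5. The strongest is S5.

S5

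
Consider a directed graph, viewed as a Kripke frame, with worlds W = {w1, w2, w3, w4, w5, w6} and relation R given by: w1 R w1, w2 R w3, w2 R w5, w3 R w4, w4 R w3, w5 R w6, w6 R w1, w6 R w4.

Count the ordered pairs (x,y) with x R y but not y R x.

5

Enumerating: (w2,w3), (w2,w5), (w5,w6), (w6,w1), (w6,w4).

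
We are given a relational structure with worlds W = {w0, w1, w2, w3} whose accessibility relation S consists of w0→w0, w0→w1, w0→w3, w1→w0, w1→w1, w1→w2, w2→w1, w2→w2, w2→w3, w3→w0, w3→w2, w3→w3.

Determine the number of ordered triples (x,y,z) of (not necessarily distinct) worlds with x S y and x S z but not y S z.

8

Enumerating: (w0,w1,w3), (w0,w3,w1), (w1,w0,w2), (w1,w2,w0), (w2,w1,w3), (w2,w3,w1), (w3,w0,w2), (w3,w2,w0).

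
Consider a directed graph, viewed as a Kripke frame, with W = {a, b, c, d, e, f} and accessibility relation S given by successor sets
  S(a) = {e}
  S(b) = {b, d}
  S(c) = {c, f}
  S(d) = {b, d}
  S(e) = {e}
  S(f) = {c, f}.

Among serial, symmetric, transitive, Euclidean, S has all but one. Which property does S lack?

symmetric

Serial: yes — every world has a successor (e.g. a S e).
Symmetric: no — a S e but not e S a.
Transitive: yes — every two-step S-path is closed by a direct edge.
Euclidean: yes — any two successors of a common world are S-related.
Only symmetric fails.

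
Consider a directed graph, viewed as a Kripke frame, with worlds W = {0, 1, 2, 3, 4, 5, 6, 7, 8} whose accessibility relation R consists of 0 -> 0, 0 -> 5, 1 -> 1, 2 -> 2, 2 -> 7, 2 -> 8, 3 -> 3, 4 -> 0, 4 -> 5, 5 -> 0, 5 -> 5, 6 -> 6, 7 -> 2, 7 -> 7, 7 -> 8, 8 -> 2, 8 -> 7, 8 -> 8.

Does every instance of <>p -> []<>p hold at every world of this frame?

Axiom 5 corresponds to the accessibility relation being Euclidean.
Euclidean: yes — any two successors of a common world are R-related.

Yes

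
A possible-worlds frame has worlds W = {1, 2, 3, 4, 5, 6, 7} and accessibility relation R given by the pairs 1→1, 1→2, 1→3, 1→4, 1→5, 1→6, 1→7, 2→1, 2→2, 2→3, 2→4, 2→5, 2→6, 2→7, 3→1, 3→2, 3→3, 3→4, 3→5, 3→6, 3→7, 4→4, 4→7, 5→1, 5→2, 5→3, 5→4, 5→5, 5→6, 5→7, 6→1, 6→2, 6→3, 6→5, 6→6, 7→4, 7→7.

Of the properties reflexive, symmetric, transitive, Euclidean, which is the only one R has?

Reflexive: yes — every world is R-related to itself.
Symmetric: no — 1 R 4 but not 4 R 1.
Transitive: no — 6 R 1 and 1 R 4, but not 6 R 4.
Euclidean: no — 1 R 4 and 1 R 2, but not 4 R 2.
Only reflexive holds.

reflexive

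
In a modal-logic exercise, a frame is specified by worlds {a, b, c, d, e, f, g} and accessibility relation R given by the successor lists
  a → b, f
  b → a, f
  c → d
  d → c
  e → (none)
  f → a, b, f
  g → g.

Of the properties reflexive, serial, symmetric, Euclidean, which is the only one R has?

Reflexive: no — a is not related to itself.
Serial: no — e has no R-successor.
Symmetric: yes — every pair in R has its reverse in R.
Euclidean: no — a R b and a R b, but not b R b.
Only symmetric holds.

symmetric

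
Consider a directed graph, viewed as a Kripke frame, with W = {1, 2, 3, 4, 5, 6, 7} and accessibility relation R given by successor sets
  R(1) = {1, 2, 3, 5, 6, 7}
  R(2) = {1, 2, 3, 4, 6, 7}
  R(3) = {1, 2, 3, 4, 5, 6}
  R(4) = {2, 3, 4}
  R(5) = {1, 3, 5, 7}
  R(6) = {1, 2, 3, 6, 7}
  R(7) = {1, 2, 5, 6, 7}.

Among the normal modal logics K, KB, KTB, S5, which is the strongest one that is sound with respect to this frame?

KTB

Symmetric (axiom B): yes — every pair in R has its reverse in R.
Reflexive (axiom T): yes — every world is R-related to itself.
Euclidean (axiom 5): no — 1 R 2 and 1 R 5, but not 2 R 5.
So F validates K, KB, KTB; S5 would additionally require R to be Euclidean. The strongest is KTB.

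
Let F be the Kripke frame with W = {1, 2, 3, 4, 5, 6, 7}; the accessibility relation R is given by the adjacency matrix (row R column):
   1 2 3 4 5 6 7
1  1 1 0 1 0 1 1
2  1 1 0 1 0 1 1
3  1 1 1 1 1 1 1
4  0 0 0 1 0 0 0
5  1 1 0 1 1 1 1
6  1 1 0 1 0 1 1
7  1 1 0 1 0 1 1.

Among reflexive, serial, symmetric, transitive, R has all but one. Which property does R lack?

Reflexive: yes — every world is R-related to itself.
Serial: yes — every world has a successor (e.g. 1 R 1).
Symmetric: no — 1 R 4 but not 4 R 1.
Transitive: yes — every two-step R-path is closed by a direct edge.
Only symmetric fails.

symmetric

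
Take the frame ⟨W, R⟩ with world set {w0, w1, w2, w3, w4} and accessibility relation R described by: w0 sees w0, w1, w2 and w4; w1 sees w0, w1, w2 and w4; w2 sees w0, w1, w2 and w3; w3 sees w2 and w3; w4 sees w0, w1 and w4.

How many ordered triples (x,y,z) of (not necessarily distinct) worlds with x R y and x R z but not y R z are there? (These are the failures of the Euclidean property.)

8

Enumerating: (w0,w2,w4), (w0,w4,w2), (w1,w2,w4), (w1,w4,w2), (w2,w0,w3), (w2,w1,w3), (w2,w3,w0), (w2,w3,w1).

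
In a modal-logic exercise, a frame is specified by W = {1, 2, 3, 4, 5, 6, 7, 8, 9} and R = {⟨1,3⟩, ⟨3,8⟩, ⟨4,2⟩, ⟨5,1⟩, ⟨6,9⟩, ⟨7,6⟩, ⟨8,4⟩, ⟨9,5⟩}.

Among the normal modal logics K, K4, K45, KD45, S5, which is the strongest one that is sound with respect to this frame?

Transitive (axiom 4): no — 1 R 3 and 3 R 8, but not 1 R 8.
Euclidean (axiom 5): no — 1 R 3 and 1 R 3, but not 3 R 3.
Serial (axiom D): no — 2 has no R-successor.
Reflexive (axiom T): no — 1 is not related to itself.
So F validates K; K4 would additionally require R to be transitive. The strongest is K.

K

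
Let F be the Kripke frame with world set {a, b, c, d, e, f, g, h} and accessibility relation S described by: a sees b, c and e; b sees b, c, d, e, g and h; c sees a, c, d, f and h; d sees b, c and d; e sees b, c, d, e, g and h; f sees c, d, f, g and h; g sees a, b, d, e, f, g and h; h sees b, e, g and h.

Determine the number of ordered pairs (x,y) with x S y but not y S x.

Enumerating: (a,b), (a,e), (b,c), (c,h), (e,c), (e,d), (f,d), (f,h), (g,a), (g,d).

10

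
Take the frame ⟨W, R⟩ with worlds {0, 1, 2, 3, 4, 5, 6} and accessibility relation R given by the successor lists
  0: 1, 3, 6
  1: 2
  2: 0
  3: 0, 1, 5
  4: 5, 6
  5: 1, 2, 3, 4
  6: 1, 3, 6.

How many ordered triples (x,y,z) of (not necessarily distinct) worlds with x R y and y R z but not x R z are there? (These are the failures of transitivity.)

27

Enumerating: (0,1,2), (0,3,0), (0,3,5), (1,2,0), (2,0,1), (2,0,3), (2,0,6), (3,0,3), (3,0,6), (3,1,2), (3,5,2), (3,5,3), … and 15 more.
Total: 27.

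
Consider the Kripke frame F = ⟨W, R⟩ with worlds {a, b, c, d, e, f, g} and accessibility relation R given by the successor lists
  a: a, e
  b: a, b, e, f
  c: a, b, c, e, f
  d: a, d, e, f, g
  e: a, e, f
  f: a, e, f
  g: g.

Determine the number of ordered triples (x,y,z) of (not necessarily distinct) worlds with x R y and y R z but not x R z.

1

Enumerating: (a,e,f).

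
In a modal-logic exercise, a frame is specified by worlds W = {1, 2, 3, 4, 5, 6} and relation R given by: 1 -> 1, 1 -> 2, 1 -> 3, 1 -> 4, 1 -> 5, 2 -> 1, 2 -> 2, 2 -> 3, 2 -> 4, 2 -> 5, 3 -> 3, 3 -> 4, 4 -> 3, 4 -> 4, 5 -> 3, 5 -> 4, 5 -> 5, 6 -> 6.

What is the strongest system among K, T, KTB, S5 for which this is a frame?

Reflexive (axiom T): yes — every world is R-related to itself.
Symmetric (axiom B): no — 1 R 3 but not 3 R 1.
Euclidean (axiom 5): no — 1 R 3 and 1 R 2, but not 3 R 2.
So F validates K, T; KTB would additionally require R to be symmetric. The strongest is T.

T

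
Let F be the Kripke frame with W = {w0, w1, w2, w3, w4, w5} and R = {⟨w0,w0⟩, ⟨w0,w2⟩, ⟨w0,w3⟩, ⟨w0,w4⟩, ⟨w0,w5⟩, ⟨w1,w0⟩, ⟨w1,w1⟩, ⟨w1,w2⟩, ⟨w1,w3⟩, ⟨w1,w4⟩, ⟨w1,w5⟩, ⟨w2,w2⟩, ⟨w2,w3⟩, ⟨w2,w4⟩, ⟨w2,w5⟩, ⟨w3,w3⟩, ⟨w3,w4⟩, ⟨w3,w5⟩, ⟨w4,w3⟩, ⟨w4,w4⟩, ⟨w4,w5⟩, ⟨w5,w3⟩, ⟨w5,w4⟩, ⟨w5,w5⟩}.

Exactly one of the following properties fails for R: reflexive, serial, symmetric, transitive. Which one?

Reflexive: yes — every world is R-related to itself.
Serial: yes — every world has a successor (e.g. w0 R w0).
Symmetric: no — w0 R w2 but not w2 R w0.
Transitive: yes — every two-step R-path is closed by a direct edge.
Only symmetric fails.

symmetric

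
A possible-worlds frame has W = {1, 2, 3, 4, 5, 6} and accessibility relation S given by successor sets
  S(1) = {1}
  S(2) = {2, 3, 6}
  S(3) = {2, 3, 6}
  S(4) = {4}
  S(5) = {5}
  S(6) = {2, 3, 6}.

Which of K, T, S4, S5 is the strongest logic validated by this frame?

S5

Reflexive (axiom T): yes — every world is S-related to itself.
Transitive (axiom 4): yes — every two-step S-path is closed by a direct edge.
Euclidean (axiom 5): yes — any two successors of a common world are S-related.
So F validates K, T, S4, S5. The strongest is S5.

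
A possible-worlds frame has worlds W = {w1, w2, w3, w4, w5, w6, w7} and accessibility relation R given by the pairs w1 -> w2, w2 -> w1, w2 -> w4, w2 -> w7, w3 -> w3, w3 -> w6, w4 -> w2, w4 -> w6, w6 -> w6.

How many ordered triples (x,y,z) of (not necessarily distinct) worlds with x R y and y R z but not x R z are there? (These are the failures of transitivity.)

Enumerating: (w1,w2,w1), (w1,w2,w4), (w1,w2,w7), (w2,w1,w2), (w2,w4,w2), (w2,w4,w6), (w4,w2,w1), (w4,w2,w4), (w4,w2,w7).

9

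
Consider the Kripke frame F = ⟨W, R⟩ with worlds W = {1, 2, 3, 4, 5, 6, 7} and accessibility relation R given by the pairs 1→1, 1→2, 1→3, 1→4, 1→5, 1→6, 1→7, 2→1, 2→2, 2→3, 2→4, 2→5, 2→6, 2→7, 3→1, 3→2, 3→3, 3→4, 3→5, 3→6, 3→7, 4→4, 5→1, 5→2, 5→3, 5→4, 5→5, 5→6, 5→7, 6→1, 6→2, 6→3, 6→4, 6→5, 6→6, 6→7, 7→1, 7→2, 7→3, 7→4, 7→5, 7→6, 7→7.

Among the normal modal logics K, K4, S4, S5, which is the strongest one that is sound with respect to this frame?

Transitive (axiom 4): yes — every two-step R-path is closed by a direct edge.
Reflexive (axiom T): yes — every world is R-related to itself.
Euclidean (axiom 5): no — 1 R 4 and 1 R 2, but not 4 R 2.
So F validates K, K4, S4; S5 would additionally require R to be Euclidean. The strongest is S4.

S4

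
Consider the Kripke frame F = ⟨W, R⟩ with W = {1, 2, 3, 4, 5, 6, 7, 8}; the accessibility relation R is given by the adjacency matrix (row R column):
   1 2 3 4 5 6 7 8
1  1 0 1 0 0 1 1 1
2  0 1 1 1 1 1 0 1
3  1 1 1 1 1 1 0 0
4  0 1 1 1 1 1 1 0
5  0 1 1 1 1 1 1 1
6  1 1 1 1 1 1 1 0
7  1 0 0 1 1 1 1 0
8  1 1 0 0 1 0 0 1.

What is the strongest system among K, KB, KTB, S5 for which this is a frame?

Symmetric (axiom B): yes — every pair in R has its reverse in R.
Reflexive (axiom T): yes — every world is R-related to itself.
Euclidean (axiom 5): no — 1 R 3 and 1 R 7, but not 3 R 7.
So F validates K, KB, KTB; S5 would additionally require R to be Euclidean. The strongest is KTB.

KTB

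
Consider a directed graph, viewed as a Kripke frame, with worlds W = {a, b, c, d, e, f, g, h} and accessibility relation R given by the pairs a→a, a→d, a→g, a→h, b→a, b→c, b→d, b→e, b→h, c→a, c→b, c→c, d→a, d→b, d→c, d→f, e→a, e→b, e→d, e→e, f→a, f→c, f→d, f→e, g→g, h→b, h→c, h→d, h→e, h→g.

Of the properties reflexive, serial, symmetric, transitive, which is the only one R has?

serial

Reflexive: no — b is not related to itself.
Serial: yes — every world has a successor (e.g. a R a).
Symmetric: no — a R g but not g R a.
Transitive: no — a R d and d R b, but not a R b.
Only serial holds.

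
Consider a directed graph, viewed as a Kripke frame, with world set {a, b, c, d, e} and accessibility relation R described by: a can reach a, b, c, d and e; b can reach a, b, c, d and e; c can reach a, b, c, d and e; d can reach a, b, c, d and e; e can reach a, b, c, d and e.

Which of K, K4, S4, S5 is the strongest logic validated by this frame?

Transitive (axiom 4): yes — every two-step R-path is closed by a direct edge.
Reflexive (axiom T): yes — every world is R-related to itself.
Euclidean (axiom 5): yes — any two successors of a common world are R-related.
So F validates K, K4, S4, S5. The strongest is S5.

S5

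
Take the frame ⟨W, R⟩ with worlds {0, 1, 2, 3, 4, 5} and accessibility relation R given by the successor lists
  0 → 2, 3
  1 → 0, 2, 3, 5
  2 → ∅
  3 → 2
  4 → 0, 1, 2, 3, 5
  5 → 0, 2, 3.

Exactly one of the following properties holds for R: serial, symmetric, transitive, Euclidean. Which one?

transitive

Serial: no — 2 has no R-successor.
Symmetric: no — 0 R 2 but not 2 R 0.
Transitive: yes — every two-step R-path is closed by a direct edge.
Euclidean: no — 0 R 2 and 0 R 3, but not 2 R 3.
Only transitive holds.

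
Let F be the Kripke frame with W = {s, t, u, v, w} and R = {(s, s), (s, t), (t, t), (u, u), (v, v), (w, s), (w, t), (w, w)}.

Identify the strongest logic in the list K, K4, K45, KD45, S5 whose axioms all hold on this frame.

K4

Transitive (axiom 4): yes — every two-step R-path is closed by a direct edge.
Euclidean (axiom 5): no — w R t and w R s, but not t R s.
Serial (axiom D): yes — every world has a successor (e.g. s R s).
Reflexive (axiom T): yes — every world is R-related to itself.
So F validates K, K4; K45 would additionally require R to be Euclidean. The strongest is K4.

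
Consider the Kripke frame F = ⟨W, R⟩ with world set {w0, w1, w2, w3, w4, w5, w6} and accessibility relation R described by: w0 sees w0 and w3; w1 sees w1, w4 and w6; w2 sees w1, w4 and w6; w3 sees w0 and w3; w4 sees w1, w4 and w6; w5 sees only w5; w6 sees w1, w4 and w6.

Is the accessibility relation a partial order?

No

Reflexive: no — w2 is not related to itself.
Transitive: yes — every two-step R-path is closed by a direct edge.
Antisymmetric: no — w0 R w3 and w3 R w0 with w0 ≠ w3.
So R is not a partial order.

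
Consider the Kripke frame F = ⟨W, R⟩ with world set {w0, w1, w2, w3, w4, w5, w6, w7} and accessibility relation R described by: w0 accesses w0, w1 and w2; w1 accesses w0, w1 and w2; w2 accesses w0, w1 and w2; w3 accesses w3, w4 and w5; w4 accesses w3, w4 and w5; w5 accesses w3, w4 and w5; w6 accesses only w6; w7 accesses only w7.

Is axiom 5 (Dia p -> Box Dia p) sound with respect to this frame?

Axiom 5 corresponds to the accessibility relation being Euclidean.
Euclidean: yes — any two successors of a common world are R-related.

Yes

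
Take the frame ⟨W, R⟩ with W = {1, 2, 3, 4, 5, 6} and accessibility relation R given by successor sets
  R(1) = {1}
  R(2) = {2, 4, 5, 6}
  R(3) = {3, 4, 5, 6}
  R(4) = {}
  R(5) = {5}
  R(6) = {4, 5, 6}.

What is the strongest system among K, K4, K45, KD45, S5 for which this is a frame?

Transitive (axiom 4): yes — every two-step R-path is closed by a direct edge.
Euclidean (axiom 5): no — 2 R 4 and 2 R 5, but not 4 R 5.
Serial (axiom D): no — 4 has no R-successor.
Reflexive (axiom T): no — 4 is not related to itself.
So F validates K, K4; K45 would additionally require R to be Euclidean. The strongest is K4.

K4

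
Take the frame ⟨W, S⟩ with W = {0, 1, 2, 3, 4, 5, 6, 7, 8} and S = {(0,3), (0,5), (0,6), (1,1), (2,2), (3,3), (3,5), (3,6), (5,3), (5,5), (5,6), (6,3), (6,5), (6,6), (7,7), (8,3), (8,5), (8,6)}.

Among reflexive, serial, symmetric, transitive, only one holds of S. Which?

Reflexive: no — 0 is not related to itself.
Serial: no — 4 has no S-successor.
Symmetric: no — 0 S 3 but not 3 S 0.
Transitive: yes — every two-step S-path is closed by a direct edge.
Only transitive holds.

transitive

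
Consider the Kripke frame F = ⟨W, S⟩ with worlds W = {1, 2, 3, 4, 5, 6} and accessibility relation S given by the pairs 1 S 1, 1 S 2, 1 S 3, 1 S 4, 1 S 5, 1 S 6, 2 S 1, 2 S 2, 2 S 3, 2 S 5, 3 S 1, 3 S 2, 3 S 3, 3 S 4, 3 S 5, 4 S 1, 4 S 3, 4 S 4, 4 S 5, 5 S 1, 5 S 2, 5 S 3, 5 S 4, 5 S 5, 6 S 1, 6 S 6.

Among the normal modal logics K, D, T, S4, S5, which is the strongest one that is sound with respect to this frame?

T

Serial (axiom D): yes — every world has a successor (e.g. 1 S 1).
Reflexive (axiom T): yes — every world is S-related to itself.
Transitive (axiom 4): no — 2 S 1 and 1 S 4, but not 2 S 4.
Euclidean (axiom 5): no — 1 S 2 and 1 S 4, but not 2 S 4.
So F validates K, D, T; S4 would additionally require S to be transitive. The strongest is T.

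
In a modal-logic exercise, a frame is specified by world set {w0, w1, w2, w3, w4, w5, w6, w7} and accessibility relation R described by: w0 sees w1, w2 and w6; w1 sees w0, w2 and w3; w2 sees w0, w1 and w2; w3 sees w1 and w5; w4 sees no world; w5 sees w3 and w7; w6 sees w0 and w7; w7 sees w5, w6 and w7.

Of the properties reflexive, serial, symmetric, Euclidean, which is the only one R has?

Reflexive: no — w0 is not related to itself.
Serial: no — w4 has no R-successor.
Symmetric: yes — every pair in R has its reverse in R.
Euclidean: no — w0 R w1 and w0 R w6, but not w1 R w6.
Only symmetric holds.

symmetric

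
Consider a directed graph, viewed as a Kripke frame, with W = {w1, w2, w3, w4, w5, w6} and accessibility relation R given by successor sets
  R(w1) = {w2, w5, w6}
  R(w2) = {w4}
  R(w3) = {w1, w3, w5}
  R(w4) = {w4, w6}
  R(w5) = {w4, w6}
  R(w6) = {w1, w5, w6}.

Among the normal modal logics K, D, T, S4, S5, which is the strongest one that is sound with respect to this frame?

Serial (axiom D): yes — every world has a successor (e.g. w1 R w2).
Reflexive (axiom T): no — w1 is not related to itself.
Transitive (axiom 4): no — w1 R w2 and w2 R w4, but not w1 R w4.
Euclidean (axiom 5): no — w1 R w2 and w1 R w5, but not w2 R w5.
So F validates K, D; T would additionally require R to be reflexive. The strongest is D.

D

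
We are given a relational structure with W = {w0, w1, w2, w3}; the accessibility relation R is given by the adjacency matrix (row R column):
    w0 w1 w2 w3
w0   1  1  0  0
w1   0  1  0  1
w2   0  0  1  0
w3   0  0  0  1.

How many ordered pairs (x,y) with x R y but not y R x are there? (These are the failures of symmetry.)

Enumerating: (w0,w1), (w1,w3).

2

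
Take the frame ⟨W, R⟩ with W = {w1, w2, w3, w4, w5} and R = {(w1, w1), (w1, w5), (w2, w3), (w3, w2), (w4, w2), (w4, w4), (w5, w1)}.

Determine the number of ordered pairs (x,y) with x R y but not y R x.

Enumerating: (w4,w2).

1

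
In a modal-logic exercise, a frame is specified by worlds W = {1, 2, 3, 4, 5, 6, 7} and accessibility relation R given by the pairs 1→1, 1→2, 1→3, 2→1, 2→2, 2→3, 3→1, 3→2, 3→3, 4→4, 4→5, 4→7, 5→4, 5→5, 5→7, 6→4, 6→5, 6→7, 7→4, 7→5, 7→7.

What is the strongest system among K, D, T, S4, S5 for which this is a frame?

D

Serial (axiom D): yes — every world has a successor (e.g. 1 R 1).
Reflexive (axiom T): no — 6 is not related to itself.
Transitive (axiom 4): yes — every two-step R-path is closed by a direct edge.
Euclidean (axiom 5): yes — any two successors of a common world are R-related.
So F validates K, D; T would additionally require R to be reflexive. The strongest is D.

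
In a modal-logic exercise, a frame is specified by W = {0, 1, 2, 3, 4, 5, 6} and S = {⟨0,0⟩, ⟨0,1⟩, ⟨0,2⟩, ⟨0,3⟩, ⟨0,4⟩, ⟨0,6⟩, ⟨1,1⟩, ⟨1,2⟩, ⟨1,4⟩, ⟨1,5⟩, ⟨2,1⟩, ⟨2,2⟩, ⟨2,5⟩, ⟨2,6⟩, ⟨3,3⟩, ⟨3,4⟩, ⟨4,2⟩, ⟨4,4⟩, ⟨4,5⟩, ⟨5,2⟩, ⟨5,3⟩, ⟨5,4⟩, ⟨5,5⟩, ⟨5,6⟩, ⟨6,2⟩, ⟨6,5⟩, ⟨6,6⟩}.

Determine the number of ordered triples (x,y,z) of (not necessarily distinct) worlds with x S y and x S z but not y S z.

35

Enumerating: (0,1,0), (0,1,3), (0,1,6), (0,2,0), (0,2,3), (0,2,4), (0,3,0), (0,3,1), (0,3,2), (0,3,6), (0,4,0), (0,4,1), … and 23 more.
Total: 35.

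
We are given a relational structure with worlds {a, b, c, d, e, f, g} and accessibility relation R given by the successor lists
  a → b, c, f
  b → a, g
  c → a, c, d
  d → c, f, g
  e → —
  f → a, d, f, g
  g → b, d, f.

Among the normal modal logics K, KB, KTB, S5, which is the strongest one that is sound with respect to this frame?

Symmetric (axiom B): yes — every pair in R has its reverse in R.
Reflexive (axiom T): no — a is not related to itself.
Euclidean (axiom 5): no — a R b and a R c, but not b R c.
So F validates K, KB; KTB would additionally require R to be reflexive. The strongest is KB.

KB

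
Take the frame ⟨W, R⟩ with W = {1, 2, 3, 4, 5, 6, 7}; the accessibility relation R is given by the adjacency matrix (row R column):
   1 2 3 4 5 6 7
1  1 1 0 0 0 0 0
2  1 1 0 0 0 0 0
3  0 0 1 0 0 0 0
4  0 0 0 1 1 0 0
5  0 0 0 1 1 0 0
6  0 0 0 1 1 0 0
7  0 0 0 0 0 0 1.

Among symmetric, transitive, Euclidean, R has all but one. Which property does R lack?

Symmetric: no — 6 R 4 but not 4 R 6.
Transitive: yes — every two-step R-path is closed by a direct edge.
Euclidean: yes — any two successors of a common world are R-related.
Only symmetric fails.

symmetric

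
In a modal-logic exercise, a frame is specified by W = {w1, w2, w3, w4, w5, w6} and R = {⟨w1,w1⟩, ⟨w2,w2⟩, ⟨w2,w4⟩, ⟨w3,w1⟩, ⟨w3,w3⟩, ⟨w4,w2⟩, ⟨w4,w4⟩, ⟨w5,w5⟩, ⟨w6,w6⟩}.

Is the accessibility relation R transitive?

Transitive: yes — every two-step R-path is closed by a direct edge.

Yes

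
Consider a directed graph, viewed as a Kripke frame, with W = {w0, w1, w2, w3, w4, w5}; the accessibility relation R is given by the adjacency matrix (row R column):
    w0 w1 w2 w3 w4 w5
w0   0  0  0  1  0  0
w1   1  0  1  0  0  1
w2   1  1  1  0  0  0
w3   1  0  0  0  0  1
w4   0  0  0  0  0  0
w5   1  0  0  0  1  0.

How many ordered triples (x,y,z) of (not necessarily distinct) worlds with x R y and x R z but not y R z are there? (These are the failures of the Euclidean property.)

Enumerating: (w0,w3,w3), (w1,w0,w0), (w1,w0,w2), (w1,w0,w5), (w1,w2,w5), (w1,w5,w2), (w1,w5,w5), (w2,w0,w0), (w2,w0,w1), (w2,w0,w2), (w2,w1,w1), (w3,w0,w0), (w3,w0,w5), (w3,w5,w5), (w5,w0,w0), (w5,w0,w4), (w5,w4,w0), (w5,w4,w4).

18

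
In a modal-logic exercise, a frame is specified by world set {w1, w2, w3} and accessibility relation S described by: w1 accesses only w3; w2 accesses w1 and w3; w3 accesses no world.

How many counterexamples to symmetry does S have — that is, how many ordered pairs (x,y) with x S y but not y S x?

3

Enumerating: (w1,w3), (w2,w1), (w2,w3).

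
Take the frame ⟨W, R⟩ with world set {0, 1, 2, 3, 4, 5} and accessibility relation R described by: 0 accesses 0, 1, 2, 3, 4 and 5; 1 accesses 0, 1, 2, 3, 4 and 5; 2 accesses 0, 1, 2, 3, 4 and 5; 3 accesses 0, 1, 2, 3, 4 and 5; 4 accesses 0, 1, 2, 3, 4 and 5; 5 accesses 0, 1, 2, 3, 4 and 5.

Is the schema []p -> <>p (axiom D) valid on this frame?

Yes

By correspondence theory, D is valid on a frame iff R is serial.
Serial: yes — every world has a successor (e.g. 0 R 0).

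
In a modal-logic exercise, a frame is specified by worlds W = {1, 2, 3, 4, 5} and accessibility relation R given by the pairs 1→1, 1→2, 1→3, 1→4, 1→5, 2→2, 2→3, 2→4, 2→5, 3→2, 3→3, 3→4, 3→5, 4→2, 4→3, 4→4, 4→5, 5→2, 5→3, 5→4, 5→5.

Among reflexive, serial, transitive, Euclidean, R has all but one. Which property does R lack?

Reflexive: yes — every world is R-related to itself.
Serial: yes — every world has a successor (e.g. 1 R 1).
Transitive: yes — every two-step R-path is closed by a direct edge.
Euclidean: no — 1 R 2 and 1 R 1, but not 2 R 1.
Only Euclidean fails.

Euclidean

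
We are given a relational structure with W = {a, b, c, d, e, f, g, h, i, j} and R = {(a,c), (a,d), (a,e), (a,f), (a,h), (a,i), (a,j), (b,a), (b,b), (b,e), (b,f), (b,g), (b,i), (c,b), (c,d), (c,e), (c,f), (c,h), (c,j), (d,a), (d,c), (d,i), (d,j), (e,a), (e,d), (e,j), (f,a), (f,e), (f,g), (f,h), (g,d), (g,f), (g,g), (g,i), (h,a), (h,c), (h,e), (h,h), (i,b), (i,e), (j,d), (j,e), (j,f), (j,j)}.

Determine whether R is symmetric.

Symmetric: no — a R c but not c R a.

No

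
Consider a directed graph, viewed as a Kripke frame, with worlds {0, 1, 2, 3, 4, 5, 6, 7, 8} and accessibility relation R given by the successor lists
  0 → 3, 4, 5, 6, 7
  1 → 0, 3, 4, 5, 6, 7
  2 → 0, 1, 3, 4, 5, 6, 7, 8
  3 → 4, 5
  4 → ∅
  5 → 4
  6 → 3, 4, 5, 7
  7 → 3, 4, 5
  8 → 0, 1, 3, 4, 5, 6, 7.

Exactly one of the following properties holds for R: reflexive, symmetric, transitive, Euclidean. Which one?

Reflexive: no — 0 is not related to itself.
Symmetric: no — 0 R 3 but not 3 R 0.
Transitive: yes — every two-step R-path is closed by a direct edge.
Euclidean: no — 0 R 3 and 0 R 6, but not 3 R 6.
Only transitive holds.

transitive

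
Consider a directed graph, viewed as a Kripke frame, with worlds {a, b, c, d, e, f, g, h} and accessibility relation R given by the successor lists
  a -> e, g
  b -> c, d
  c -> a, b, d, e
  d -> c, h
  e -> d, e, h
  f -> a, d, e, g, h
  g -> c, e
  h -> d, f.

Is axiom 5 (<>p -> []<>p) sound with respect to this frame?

By correspondence theory, 5 is valid on a frame iff R is Euclidean.
Euclidean: no — a R e and a R g, but not e R g.

No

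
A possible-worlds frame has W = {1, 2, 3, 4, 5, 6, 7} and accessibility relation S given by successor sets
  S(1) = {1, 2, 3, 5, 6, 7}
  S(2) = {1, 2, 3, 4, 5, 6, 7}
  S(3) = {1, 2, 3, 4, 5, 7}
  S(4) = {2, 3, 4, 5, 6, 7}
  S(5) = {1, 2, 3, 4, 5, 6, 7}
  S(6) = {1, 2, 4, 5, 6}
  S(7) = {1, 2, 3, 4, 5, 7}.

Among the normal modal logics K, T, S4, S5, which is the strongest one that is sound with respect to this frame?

T

Reflexive (axiom T): yes — every world is S-related to itself.
Transitive (axiom 4): no — 1 S 2 and 2 S 4, but not 1 S 4.
Euclidean (axiom 5): no — 1 S 3 and 1 S 6, but not 3 S 6.
So F validates K, T; S4 would additionally require S to be transitive. The strongest is T.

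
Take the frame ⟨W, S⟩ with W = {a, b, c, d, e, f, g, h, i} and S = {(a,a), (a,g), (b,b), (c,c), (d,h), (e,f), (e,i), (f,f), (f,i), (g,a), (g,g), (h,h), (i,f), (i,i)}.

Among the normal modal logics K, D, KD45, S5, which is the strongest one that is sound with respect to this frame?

Serial (axiom D): yes — every world has a successor (e.g. a S a).
Euclidean (axiom 5): yes — any two successors of a common world are S-related.
Transitive (axiom 4): yes — every two-step S-path is closed by a direct edge.
Reflexive (axiom T): no — d is not related to itself.
So F validates K, D, KD45; S5 would additionally require S to be reflexive. The strongest is KD45.

KD45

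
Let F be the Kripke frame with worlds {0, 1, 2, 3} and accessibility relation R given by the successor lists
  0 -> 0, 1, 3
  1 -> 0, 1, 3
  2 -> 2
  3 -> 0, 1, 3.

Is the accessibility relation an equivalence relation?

Reflexive: yes — every world is R-related to itself.
Symmetric: yes — every pair in R has its reverse in R.
Transitive: yes — every two-step R-path is closed by a direct edge.
So R is an equivalence relation.

Yes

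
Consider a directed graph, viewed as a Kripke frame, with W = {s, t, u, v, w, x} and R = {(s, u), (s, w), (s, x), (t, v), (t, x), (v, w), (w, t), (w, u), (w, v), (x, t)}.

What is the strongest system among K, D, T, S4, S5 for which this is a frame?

Serial (axiom D): no — u has no R-successor.
Reflexive (axiom T): no — s is not related to itself.
Transitive (axiom 4): no — s R w and w R t, but not s R t.
Euclidean (axiom 5): no — s R u and s R w, but not u R w.
So F validates K; D would additionally require R to be serial. The strongest is K.

K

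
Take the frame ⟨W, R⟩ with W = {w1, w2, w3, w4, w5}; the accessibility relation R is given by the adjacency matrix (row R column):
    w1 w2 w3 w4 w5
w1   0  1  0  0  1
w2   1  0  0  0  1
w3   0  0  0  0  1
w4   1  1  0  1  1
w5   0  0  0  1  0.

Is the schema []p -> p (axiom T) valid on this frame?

The schema T characterises exactly the reflexive frames.
Reflexive: no — w1 is not related to itself.

No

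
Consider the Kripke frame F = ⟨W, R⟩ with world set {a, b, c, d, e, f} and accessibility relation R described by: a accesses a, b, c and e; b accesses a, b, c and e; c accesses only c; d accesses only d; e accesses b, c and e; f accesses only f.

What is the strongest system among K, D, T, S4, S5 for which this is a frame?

Serial (axiom D): yes — every world has a successor (e.g. a R a).
Reflexive (axiom T): yes — every world is R-related to itself.
Transitive (axiom 4): no — e R b and b R a, but not e R a.
Euclidean (axiom 5): no — a R c and a R b, but not c R b.
So F validates K, D, T; S4 would additionally require R to be transitive. The strongest is T.

T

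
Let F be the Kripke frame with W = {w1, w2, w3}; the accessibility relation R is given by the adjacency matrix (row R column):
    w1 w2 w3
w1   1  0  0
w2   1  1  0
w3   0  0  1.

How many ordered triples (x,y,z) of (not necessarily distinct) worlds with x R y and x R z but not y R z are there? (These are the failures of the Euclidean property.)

Enumerating: (w2,w1,w2).

1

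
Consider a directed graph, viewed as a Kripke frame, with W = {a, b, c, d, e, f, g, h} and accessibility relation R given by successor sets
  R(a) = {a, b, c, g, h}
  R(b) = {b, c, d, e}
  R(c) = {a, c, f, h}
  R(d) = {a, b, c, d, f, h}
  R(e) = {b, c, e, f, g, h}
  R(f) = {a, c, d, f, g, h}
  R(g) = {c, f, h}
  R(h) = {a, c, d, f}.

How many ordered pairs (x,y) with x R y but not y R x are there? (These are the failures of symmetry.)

12

Enumerating: (a,b), (a,g), (b,c), (d,a), (d,c), (e,c), (e,f), (e,g), (e,h), (f,a), (g,c), (g,h).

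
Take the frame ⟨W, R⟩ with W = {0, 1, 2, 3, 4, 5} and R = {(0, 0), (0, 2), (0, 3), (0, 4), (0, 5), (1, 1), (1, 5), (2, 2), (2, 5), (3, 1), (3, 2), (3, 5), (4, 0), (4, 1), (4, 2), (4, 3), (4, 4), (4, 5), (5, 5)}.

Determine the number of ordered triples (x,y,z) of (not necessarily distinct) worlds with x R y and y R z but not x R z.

Enumerating: (0,3,1), (0,4,1).

2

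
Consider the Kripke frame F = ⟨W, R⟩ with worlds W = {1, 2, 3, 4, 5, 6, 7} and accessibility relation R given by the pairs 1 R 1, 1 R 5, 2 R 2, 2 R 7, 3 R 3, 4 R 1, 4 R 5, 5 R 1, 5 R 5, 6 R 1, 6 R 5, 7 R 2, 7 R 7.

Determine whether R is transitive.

Yes

Transitive: yes — every two-step R-path is closed by a direct edge.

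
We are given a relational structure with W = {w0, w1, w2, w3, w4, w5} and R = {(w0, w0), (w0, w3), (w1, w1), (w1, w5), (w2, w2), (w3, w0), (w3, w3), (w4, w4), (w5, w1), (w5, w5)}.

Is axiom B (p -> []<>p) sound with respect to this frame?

Yes

The schema B characterises exactly the symmetric frames.
Symmetric: yes — every pair in R has its reverse in R.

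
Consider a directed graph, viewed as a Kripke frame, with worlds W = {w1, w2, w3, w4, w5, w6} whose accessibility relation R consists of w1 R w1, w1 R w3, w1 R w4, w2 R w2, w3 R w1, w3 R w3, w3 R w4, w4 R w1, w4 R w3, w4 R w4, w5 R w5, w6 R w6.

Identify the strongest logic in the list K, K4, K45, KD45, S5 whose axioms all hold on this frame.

S5

Transitive (axiom 4): yes — every two-step R-path is closed by a direct edge.
Euclidean (axiom 5): yes — any two successors of a common world are R-related.
Serial (axiom D): yes — every world has a successor (e.g. w1 R w1).
Reflexive (axiom T): yes — every world is R-related to itself.
So F validates K, K4, K45, KD45, S5. The strongest is S5.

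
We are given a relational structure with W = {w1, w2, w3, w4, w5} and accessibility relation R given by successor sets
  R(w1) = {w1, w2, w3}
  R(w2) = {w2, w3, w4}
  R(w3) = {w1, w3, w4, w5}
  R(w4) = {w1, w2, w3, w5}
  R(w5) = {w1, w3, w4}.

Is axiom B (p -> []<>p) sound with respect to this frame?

No

The schema B characterises exactly the symmetric frames.
Symmetric: no — w1 R w2 but not w2 R w1.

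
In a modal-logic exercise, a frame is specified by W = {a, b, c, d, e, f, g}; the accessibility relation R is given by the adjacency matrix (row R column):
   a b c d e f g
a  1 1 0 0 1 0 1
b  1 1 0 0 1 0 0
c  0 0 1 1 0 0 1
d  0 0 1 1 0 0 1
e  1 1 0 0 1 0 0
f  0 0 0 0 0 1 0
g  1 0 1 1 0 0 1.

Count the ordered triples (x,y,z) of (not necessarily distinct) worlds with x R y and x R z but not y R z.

8

Enumerating: (a,b,g), (a,e,g), (a,g,b), (a,g,e), (g,a,c), (g,a,d), (g,c,a), (g,d,a).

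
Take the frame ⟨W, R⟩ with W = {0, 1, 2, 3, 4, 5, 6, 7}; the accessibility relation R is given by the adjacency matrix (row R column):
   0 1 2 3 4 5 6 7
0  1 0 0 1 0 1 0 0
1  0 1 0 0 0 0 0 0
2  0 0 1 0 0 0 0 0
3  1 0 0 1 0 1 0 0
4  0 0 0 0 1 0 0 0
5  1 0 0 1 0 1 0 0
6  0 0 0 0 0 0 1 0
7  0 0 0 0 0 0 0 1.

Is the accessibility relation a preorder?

Yes

Reflexive: yes — every world is R-related to itself.
Transitive: yes — every two-step R-path is closed by a direct edge.
So R is a preorder.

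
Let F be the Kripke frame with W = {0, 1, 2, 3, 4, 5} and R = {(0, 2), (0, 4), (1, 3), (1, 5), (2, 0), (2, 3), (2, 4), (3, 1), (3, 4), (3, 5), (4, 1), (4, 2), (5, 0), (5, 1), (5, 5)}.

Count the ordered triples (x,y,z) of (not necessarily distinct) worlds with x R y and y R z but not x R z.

23

Enumerating: (0,2,0), (0,2,3), (0,4,1), (1,3,1), (1,3,4), (1,5,0), (1,5,1), (2,0,2), (2,3,1), (2,3,5), (2,4,1), (2,4,2), … and 11 more.
Total: 23.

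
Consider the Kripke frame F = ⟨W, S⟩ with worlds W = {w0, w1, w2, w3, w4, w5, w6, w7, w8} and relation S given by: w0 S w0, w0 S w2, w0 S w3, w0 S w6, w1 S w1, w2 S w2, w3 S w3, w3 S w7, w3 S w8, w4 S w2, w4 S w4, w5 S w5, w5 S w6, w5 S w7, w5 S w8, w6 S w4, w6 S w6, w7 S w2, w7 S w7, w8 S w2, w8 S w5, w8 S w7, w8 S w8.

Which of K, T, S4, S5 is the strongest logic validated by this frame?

Reflexive (axiom T): yes — every world is S-related to itself.
Transitive (axiom 4): no — w0 S w3 and w3 S w7, but not w0 S w7.
Euclidean (axiom 5): no — w0 S w2 and w0 S w3, but not w2 S w3.
So F validates K, T; S4 would additionally require S to be transitive. The strongest is T.

T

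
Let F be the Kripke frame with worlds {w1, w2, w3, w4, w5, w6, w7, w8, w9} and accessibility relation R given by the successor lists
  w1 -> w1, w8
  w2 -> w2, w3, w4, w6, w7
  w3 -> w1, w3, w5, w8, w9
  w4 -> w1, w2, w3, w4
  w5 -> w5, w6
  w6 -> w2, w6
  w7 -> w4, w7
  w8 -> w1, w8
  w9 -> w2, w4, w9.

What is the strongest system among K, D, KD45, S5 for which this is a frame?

Serial (axiom D): yes — every world has a successor (e.g. w1 R w1).
Euclidean (axiom 5): no — w2 R w3 and w2 R w4, but not w3 R w4.
Transitive (axiom 4): no — w2 R w3 and w3 R w1, but not w2 R w1.
Reflexive (axiom T): yes — every world is R-related to itself.
So F validates K, D; KD45 would additionally require R to be Euclidean and transitive. The strongest is D.

D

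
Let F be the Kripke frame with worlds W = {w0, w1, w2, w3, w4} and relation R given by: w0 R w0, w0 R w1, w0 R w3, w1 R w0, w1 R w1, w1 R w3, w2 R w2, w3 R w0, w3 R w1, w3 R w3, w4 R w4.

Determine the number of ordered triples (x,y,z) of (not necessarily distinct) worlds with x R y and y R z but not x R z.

R is transitive; there are no such tuples.

0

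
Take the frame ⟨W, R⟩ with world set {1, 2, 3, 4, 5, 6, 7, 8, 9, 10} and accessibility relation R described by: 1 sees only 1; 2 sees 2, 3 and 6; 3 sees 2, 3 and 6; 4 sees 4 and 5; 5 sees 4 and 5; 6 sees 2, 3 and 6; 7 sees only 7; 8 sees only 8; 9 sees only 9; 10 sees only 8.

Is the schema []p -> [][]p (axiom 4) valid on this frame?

Yes

The schema 4 characterises exactly the transitive frames.
Transitive: yes — every two-step R-path is closed by a direct edge.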